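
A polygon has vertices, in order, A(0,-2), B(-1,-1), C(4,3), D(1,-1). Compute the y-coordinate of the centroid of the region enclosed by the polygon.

0

Apply the shoelace formula. First the cross-terms c_i = x_i·y_{i+1} − x_{i+1}·y_i:
  -2, 1, -7, -2  ⇒  2A = -10, A = -5.
Then Σ (y_i + y_{i+1})·c_i = 0, so ȳ = 0 / (6·(-5)) = 0.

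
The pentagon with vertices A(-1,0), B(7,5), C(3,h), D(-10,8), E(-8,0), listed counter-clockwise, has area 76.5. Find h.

Write out the shoelace sum; only the two edges meeting at C involve h:
2·Area = [(7·h − 3·5) + (3·8 − (-10)·h)] + 59
       = 17·h + 68 = 153
⇒ h = 5.

5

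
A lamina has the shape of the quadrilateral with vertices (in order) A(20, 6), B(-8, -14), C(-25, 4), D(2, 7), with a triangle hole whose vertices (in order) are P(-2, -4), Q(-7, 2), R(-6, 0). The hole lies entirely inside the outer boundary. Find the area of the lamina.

Outer boundary:
A→B: (20)(-14) − (-8)(6) = -232
B→C: (-8)(4) − (-25)(-14) = -382
C→D: (-25)(7) − (2)(4) = -183
D→A: (2)(6) − (20)(7) = -128
Σ = -925
Area = |Σ|/2 = 462.5.
Hole:
Cross-terms: -32, 12, 24  ⇒  Σ = 4
Area = |Σ|/2 = 2.
Net area = 462.5 − 2 = 460.5.

460.5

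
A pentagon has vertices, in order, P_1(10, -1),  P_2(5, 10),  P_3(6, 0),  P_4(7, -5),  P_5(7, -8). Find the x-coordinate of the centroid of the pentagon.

Apply the surveyor's formula. First the cross-terms c_i = x_i·y_{i+1} − x_{i+1}·y_i:
  105, -60, -30, -21, 73  ⇒  2A = 67, A = 33.5.
Then Σ (x_i + x_{i+1})·c_i = 1472, so x̄ = 1472 / (6·33.5) = 1472/201.

1472/201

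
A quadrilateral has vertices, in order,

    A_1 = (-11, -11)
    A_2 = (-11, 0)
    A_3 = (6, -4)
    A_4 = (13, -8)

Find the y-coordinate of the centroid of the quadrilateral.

-229/38

Apply the shoelace (surveyor's) formula. First the cross-terms c_i = x_i·y_{i+1} − x_{i+1}·y_i:
  -121, 44, 4, -231  ⇒  2A = -304, A = -152.
Then Σ (y_i + y_{i+1})·c_i = 5496, so ȳ = 5496 / (6·(-152)) = -229/38.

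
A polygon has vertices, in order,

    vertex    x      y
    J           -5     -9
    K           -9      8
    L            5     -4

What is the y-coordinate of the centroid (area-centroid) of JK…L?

-5/3

Apply the shoelace formula. First the cross-terms c_i = x_i·y_{i+1} − x_{i+1}·y_i:
  -121, -4, -65  ⇒  2A = -190, A = -95.
Then Σ (y_i + y_{i+1})·c_i = 950, so ȳ = 950 / (6·(-95)) = -5/3.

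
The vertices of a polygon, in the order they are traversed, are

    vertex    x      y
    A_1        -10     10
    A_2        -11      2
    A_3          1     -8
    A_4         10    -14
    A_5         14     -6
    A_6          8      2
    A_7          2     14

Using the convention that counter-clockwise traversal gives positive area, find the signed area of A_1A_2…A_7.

Apply Gauss's area formula: 2A = Σ (x_i·y_{i+1} − x_{i+1}·y_i), indices taken mod 7.
A_1→A_2: (-10)(2) − (-11)(10) = 90
A_2→A_3: (-11)(-8) − (1)(2) = 86
A_3→A_4: (1)(-14) − (10)(-8) = 66
A_4→A_5: (10)(-6) − (14)(-14) = 136
A_5→A_6: (14)(2) − (8)(-6) = 76
A_6→A_7: (8)(14) − (2)(2) = 108
A_7→A_1: (2)(10) − (-10)(14) = 160
Σ = 722
Signed area = Σ/2 = 361 (positive ⇒ counter-clockwise traversal).

361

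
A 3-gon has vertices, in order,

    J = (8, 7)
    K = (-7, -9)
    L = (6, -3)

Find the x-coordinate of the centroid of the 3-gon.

Apply the shoelace (surveyor's) formula. First the cross-terms c_i = x_i·y_{i+1} − x_{i+1}·y_i:
  -23, 75, 66  ⇒  2A = 118, A = 59.
Then Σ (x_i + x_{i+1})·c_i = 826, so x̄ = 826 / (6·59) = 7/3.

7/3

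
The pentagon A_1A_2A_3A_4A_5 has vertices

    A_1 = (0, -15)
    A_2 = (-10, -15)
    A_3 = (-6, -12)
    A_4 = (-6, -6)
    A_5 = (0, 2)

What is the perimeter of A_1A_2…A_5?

48

|A_1A_2| = √((-10)² + (0)²) = √100 = 10
|A_2A_3| = √((4)² + (3)²) = √25 = 5
|A_3A_4| = √((0)² + (6)²) = √36 = 6
|A_4A_5| = √((6)² + (8)²) = √100 = 10
|A_5A_1| = √((0)² + (-17)²) = √289 = 17
Perimeter = 10 + 5 + 6 + 10 + 17 = 48.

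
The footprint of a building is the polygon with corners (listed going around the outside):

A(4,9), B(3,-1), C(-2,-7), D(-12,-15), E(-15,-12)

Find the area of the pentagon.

Apply the shoelace formula: 2A = Σ (x_i·y_{i+1} − x_{i+1}·y_i), indices taken mod 5.
Σ = (-31) + (-23) + (-54) + (-81) + (-87) = -276
Area = |Σ|/2 = 138.

138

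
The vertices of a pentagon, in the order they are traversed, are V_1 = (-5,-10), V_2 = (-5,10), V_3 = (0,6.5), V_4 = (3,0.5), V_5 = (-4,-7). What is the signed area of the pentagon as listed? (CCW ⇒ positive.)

-83

Apply the surveyor's formula: 2A = Σ (x_i·y_{i+1} − x_{i+1}·y_i), indices taken mod 5.
Cross-terms: -100, -32.5, -19.5, -19, 5  ⇒  Σ = -166
Signed area = Σ/2 = -83 (negative ⇒ clockwise traversal).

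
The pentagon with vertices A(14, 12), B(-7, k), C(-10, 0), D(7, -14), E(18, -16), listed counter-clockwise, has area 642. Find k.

The doubled signed area Σ (x_i y_{i+1} − x_{i+1} y_i) is linear in k.
With k=0 it equals 804; the coefficient of k is 24 (from the two edges through B).
So 24·k + 804 = 2·642 = 1284 ⇒ k = 20.

20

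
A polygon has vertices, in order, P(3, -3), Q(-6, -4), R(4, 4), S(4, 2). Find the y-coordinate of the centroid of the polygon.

Apply the shoelace (surveyor's) formula. First the cross-terms c_i = x_i·y_{i+1} − x_{i+1}·y_i:
  -30, -8, -8, -18  ⇒  2A = -64, A = -32.
Then Σ (y_i + y_{i+1})·c_i = 180, so ȳ = 180 / (6·(-32)) = -0.9375.

-0.9375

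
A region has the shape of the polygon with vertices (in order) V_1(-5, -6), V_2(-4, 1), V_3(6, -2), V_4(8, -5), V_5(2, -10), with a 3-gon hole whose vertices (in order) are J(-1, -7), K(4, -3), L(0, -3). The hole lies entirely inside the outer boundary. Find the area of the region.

78.5

Outer boundary:
Apply Gauss's area formula: 2A = Σ (x_i·y_{i+1} − x_{i+1}·y_i), indices taken mod 5.
Σ = (-29) + (2) + (-14) + (-70) + (-62) = -173
Area = |Σ|/2 = 86.5.
Hole:
Apply the shoelace (surveyor's) formula: 2A = Σ (x_i·y_{i+1} − x_{i+1}·y_i), indices taken mod 3.
J→K: (-1)(-3) − (4)(-7) = 31
K→L: (4)(-3) − (0)(-3) = -12
L→J: (0)(-7) − (-1)(-3) = -3
Σ = 16
Area = |Σ|/2 = 8.
Net area = 86.5 − 8 = 78.5.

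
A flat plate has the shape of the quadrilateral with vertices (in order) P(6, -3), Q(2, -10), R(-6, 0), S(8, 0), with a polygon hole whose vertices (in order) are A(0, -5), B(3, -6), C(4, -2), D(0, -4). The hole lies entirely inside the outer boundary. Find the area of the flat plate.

60.5

Outer boundary:
Σ = (-54) + (-60) + (0) + (-24) = -138
Area = |Σ|/2 = 69.
Hole:
Apply Gauss's area formula: 2A = Σ (x_i·y_{i+1} − x_{i+1}·y_i), indices taken mod 4.
A→B: (0)(-6) − (3)(-5) = 15
B→C: (3)(-2) − (4)(-6) = 18
C→D: (4)(-4) − (0)(-2) = -16
D→A: (0)(-5) − (0)(-4) = 0
Σ = 17
Area = |Σ|/2 = 8.5.
Net area = 69 − 8.5 = 60.5.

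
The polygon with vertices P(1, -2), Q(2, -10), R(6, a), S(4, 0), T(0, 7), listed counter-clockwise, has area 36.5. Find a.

1

Write out the shoelace sum; only the two edges meeting at R involve a:
2·Area = [(2·a − 6·(-10)) + (6·0 − 4·a)] + 15
       = -2·a + 75 = 73
⇒ a = 1.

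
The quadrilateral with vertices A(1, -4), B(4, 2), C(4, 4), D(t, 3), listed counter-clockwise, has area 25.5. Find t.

-2

Write out the shoelace sum; only the two edges meeting at D involve t:
2·Area = [(4·3 − t·4) + (t·(-4) − 1·3)] + 26
       = -8·t + 35 = 51
⇒ t = -2.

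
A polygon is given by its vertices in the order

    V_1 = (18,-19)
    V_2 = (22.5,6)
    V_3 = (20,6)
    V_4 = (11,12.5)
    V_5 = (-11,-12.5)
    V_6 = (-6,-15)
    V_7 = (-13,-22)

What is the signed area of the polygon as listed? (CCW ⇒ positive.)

702.25

Σ = (535.5) + (15) + (184) + (0) + (90) + (-63) + (643) = 1404.5
Signed area = Σ/2 = 702.25 (positive ⇒ counter-clockwise traversal).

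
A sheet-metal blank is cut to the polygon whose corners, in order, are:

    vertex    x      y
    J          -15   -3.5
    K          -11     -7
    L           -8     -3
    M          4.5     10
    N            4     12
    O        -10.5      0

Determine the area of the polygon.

76.875

Σ = (66.5) + (-23) + (-66.5) + (14) + (126) + (36.75) = 153.75
Area = |Σ|/2 = 76.875.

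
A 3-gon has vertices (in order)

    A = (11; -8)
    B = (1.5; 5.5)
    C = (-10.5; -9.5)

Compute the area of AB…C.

152.25

A→B: (11)(5.5) − (1.5)(-8) = 72.5
B→C: (1.5)(-9.5) − (-10.5)(5.5) = 43.5
C→A: (-10.5)(-8) − (11)(-9.5) = 188.5
Σ = 304.5
Area = |Σ|/2 = 152.25.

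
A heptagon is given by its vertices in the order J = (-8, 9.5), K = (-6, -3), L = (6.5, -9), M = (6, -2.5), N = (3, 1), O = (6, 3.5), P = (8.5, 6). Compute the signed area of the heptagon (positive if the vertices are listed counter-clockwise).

J→K: (-8)(-3) − (-6)(9.5) = 81
K→L: (-6)(-9) − (6.5)(-3) = 73.5
L→M: (6.5)(-2.5) − (6)(-9) = 37.75
M→N: (6)(1) − (3)(-2.5) = 13.5
N→O: (3)(3.5) − (6)(1) = 4.5
O→P: (6)(6) − (8.5)(3.5) = 6.25
P→J: (8.5)(9.5) − (-8)(6) = 128.75
Σ = 345.25
Signed area = Σ/2 = 172.625 (positive ⇒ counter-clockwise traversal).

172.625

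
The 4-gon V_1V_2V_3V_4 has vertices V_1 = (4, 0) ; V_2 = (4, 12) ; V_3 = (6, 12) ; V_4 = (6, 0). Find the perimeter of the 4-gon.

|V_1V_2| = √((0)² + (12)²) = √144 = 12
|V_2V_3| = √((2)² + (0)²) = √4 = 2
|V_3V_4| = √((0)² + (-12)²) = √144 = 12
|V_4V_1| = √((-2)² + (0)²) = √4 = 2
Perimeter = 12 + 2 + 12 + 2 = 28.

28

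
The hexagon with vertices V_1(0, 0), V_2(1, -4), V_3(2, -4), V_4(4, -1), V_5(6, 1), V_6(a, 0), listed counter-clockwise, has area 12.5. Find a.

The doubled signed area Σ (x_i y_{i+1} − x_{i+1} y_i) is linear in a.
With a=0 it equals 28; the coefficient of a is -1 (from the two edges through V_6).
So -1·a + 28 = 2·12.5 = 25 ⇒ a = 3.

3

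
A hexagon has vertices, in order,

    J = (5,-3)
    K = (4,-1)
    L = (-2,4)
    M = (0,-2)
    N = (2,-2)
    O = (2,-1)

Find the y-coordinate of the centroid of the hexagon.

Apply Gauss's area formula. First the cross-terms c_i = x_i·y_{i+1} − x_{i+1}·y_i:
  7, 14, 4, 4, 2, -1  ⇒  2A = 30, A = 15.
Then Σ (y_i + y_{i+1})·c_i = 4, so ȳ = 4 / (6·15) = 2/45.

2/45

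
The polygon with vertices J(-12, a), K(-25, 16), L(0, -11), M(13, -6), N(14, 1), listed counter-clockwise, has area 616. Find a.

Write out the shoelace sum; only the two edges meeting at J involve a:
2·Area = [(14·a − (-12)·1) + ((-12)·16 − (-25)·a)] + 515
       = 39·a + 335 = 1232
⇒ a = 23.

23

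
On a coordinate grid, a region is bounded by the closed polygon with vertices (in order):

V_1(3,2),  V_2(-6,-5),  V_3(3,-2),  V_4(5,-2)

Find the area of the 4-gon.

Apply Gauss's area formula: 2A = Σ (x_i·y_{i+1} − x_{i+1}·y_i), indices taken mod 4.
Σ = (-3) + (27) + (4) + (16) = 44
Area = |Σ|/2 = 22.

22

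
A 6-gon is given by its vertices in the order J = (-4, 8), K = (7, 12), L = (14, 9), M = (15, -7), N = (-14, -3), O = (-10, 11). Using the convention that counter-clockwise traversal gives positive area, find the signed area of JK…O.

-402.5

Σ = (-104) + (-105) + (-233) + (-143) + (-184) + (-36) = -805
Signed area = Σ/2 = -402.5 (negative ⇒ clockwise traversal).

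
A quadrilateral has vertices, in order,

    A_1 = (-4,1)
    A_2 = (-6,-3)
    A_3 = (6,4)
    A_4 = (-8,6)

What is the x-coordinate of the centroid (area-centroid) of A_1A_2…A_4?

Apply the shoelace (surveyor's) formula. First the cross-terms c_i = x_i·y_{i+1} − x_{i+1}·y_i:
  18, -6, 68, 16  ⇒  2A = 96, A = 48.
Then Σ (x_i + x_{i+1})·c_i = -508, so x̄ = -508 / (6·48) = -127/72.

-127/72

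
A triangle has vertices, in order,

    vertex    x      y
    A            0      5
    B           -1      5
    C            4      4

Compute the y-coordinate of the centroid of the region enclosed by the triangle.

Apply Gauss's area formula. First the cross-terms c_i = x_i·y_{i+1} − x_{i+1}·y_i:
  5, -24, 20  ⇒  2A = 1, A = 0.5.
Then Σ (y_i + y_{i+1})·c_i = 14, so ȳ = 14 / (6·0.5) = 14/3.

14/3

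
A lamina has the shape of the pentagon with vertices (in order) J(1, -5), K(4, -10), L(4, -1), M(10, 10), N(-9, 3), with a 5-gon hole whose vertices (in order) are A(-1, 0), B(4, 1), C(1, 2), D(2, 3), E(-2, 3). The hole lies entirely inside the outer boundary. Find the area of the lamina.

Outer boundary:
Apply the shoelace (surveyor's) formula: 2A = Σ (x_i·y_{i+1} − x_{i+1}·y_i), indices taken mod 5.
Σ = (10) + (36) + (50) + (120) + (42) = 258
Area = |Σ|/2 = 129.
Hole:
Apply Gauss's area formula: 2A = Σ (x_i·y_{i+1} − x_{i+1}·y_i), indices taken mod 5.
Cross-terms: -1, 7, -1, 12, 3  ⇒  Σ = 20
Area = |Σ|/2 = 10.
Net area = 129 − 10 = 119.

119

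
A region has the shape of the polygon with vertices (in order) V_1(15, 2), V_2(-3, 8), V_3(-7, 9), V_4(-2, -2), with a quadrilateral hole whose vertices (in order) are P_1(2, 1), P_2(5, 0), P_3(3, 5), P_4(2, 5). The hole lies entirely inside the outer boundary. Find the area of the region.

Outer boundary:
Apply the shoelace formula: 2A = Σ (x_i·y_{i+1} − x_{i+1}·y_i), indices taken mod 4.
V_1→V_2: (15)(8) − (-3)(2) = 126
V_2→V_3: (-3)(9) − (-7)(8) = 29
V_3→V_4: (-7)(-2) − (-2)(9) = 32
V_4→V_1: (-2)(2) − (15)(-2) = 26
Σ = 213
Area = |Σ|/2 = 106.5.
Hole:
Σ = (-5) + (25) + (5) + (-8) = 17
Area = |Σ|/2 = 8.5.
Net area = 106.5 − 8.5 = 98.

98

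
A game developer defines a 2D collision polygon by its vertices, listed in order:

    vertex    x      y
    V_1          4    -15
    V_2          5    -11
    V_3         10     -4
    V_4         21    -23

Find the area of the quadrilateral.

Apply Gauss's area formula: 2A = Σ (x_i·y_{i+1} − x_{i+1}·y_i), indices taken mod 4.
V_1→V_2: (4)(-11) − (5)(-15) = 31
V_2→V_3: (5)(-4) − (10)(-11) = 90
V_3→V_4: (10)(-23) − (21)(-4) = -146
V_4→V_1: (21)(-15) − (4)(-23) = -223
Σ = -248
Area = |Σ|/2 = 124.

124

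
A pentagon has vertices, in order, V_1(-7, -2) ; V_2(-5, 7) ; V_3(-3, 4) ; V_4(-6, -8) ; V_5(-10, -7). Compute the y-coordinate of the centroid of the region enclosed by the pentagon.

Apply the surveyor's formula. First the cross-terms c_i = x_i·y_{i+1} − x_{i+1}·y_i:
  -59, 1, 48, -38, -29  ⇒  2A = -77, A = -38.5.
Then Σ (y_i + y_{i+1})·c_i = 355, so ȳ = 355 / (6·(-38.5)) = -355/231.

-355/231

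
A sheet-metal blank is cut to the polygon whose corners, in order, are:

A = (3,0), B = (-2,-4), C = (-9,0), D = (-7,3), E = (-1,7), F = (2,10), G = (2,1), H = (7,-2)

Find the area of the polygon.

84

Apply the shoelace (surveyor's) formula: 2A = Σ (x_i·y_{i+1} − x_{i+1}·y_i), indices taken mod 8.
A→B: (3)(-4) − (-2)(0) = -12
B→C: (-2)(0) − (-9)(-4) = -36
C→D: (-9)(3) − (-7)(0) = -27
D→E: (-7)(7) − (-1)(3) = -46
E→F: (-1)(10) − (2)(7) = -24
F→G: (2)(1) − (2)(10) = -18
G→H: (2)(-2) − (7)(1) = -11
H→A: (7)(0) − (3)(-2) = 6
Σ = -168
Area = |Σ|/2 = 84.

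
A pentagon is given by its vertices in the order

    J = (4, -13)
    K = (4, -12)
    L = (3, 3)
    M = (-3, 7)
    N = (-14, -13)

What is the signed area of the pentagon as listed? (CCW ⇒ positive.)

Apply the shoelace (surveyor's) formula: 2A = Σ (x_i·y_{i+1} − x_{i+1}·y_i), indices taken mod 5.
Cross-terms: 4, 48, 30, 137, 234  ⇒  Σ = 453
Signed area = Σ/2 = 226.5 (positive ⇒ counter-clockwise traversal).

226.5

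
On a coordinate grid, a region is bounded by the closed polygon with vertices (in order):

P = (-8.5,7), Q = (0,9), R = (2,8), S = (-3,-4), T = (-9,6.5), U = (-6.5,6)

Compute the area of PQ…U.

Apply the surveyor's formula: 2A = Σ (x_i·y_{i+1} − x_{i+1}·y_i), indices taken mod 6.
P→Q: (-8.5)(9) − (0)(7) = -76.5
Q→R: (0)(8) − (2)(9) = -18
R→S: (2)(-4) − (-3)(8) = 16
S→T: (-3)(6.5) − (-9)(-4) = -55.5
T→U: (-9)(6) − (-6.5)(6.5) = -11.75
U→P: (-6.5)(7) − (-8.5)(6) = 5.5
Σ = -140.25
Area = |Σ|/2 = 70.125.

70.125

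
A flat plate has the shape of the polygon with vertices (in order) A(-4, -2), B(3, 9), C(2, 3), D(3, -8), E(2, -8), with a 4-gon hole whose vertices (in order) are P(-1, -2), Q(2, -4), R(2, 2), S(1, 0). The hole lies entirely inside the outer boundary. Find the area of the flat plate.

Outer boundary:
Σ = (-30) + (-9) + (-25) + (-8) + (-36) = -108
Area = |Σ|/2 = 54.
Hole:
Σ = (8) + (12) + (-2) + (-2) = 16
Area = |Σ|/2 = 8.
Net area = 54 − 8 = 46.

46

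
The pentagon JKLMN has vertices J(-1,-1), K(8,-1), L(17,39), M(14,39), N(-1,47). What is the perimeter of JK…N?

118

|JK| = √((9)² + (0)²) = √81 = 9
|KL| = √((9)² + (40)²) = √1681 = 41
|LM| = √((-3)² + (0)²) = √9 = 3
|MN| = √((-15)² + (8)²) = √289 = 17
|NJ| = √((0)² + (-48)²) = √2304 = 48
Perimeter = 9 + 41 + 3 + 17 + 48 = 118.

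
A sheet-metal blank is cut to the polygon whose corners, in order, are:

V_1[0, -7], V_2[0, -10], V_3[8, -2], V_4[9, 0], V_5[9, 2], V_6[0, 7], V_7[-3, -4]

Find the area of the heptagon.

110.5

Apply the shoelace (surveyor's) formula: 2A = Σ (x_i·y_{i+1} − x_{i+1}·y_i), indices taken mod 7.
Σ = (0) + (80) + (18) + (18) + (63) + (21) + (21) = 221
Area = |Σ|/2 = 110.5.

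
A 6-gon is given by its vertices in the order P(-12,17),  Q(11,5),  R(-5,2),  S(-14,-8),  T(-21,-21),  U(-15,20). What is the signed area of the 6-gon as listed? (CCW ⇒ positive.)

-378

Apply the surveyor's formula: 2A = Σ (x_i·y_{i+1} − x_{i+1}·y_i), indices taken mod 6.
P→Q: (-12)(5) − (11)(17) = -247
Q→R: (11)(2) − (-5)(5) = 47
R→S: (-5)(-8) − (-14)(2) = 68
S→T: (-14)(-21) − (-21)(-8) = 126
T→U: (-21)(20) − (-15)(-21) = -735
U→P: (-15)(17) − (-12)(20) = -15
Σ = -756
Signed area = Σ/2 = -378 (negative ⇒ clockwise traversal).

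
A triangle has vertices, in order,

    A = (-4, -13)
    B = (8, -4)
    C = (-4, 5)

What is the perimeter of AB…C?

|AB| = √((12)² + (9)²) = √225 = 15
|BC| = √((-12)² + (9)²) = √225 = 15
|CA| = √((0)² + (-18)²) = √324 = 18
Perimeter = 15 + 15 + 18 = 48.

48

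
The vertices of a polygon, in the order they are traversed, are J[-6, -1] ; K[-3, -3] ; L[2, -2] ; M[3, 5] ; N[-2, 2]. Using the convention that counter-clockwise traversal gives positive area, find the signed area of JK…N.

36.5

Apply Gauss's area formula: 2A = Σ (x_i·y_{i+1} − x_{i+1}·y_i), indices taken mod 5.
Σ = (15) + (12) + (16) + (16) + (14) = 73
Signed area = Σ/2 = 36.5 (positive ⇒ counter-clockwise traversal).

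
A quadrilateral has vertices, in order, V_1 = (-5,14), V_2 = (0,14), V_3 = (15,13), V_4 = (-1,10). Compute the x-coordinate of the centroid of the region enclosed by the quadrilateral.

Apply the shoelace (surveyor's) formula. First the cross-terms c_i = x_i·y_{i+1} − x_{i+1}·y_i:
  -70, -210, 163, 36  ⇒  2A = -81, A = -40.5.
Then Σ (x_i + x_{i+1})·c_i = -734, so x̄ = -734 / (6·(-40.5)) = 734/243.

734/243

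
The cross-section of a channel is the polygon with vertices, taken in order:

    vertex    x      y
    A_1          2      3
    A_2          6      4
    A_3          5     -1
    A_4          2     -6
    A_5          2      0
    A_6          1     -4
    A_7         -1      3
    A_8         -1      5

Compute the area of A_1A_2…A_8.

A_1→A_2: (2)(4) − (6)(3) = -10
A_2→A_3: (6)(-1) − (5)(4) = -26
A_3→A_4: (5)(-6) − (2)(-1) = -28
A_4→A_5: (2)(0) − (2)(-6) = 12
A_5→A_6: (2)(-4) − (1)(0) = -8
A_6→A_7: (1)(3) − (-1)(-4) = -1
A_7→A_8: (-1)(5) − (-1)(3) = -2
A_8→A_1: (-1)(3) − (2)(5) = -13
Σ = -76
Area = |Σ|/2 = 38.

38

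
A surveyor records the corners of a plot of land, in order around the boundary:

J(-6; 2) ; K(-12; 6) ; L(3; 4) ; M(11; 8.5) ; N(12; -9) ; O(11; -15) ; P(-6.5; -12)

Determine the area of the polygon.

Apply the surveyor's formula: 2A = Σ (x_i·y_{i+1} − x_{i+1}·y_i), indices taken mod 7.
Σ = (-12) + (-66) + (-18.5) + (-201) + (-81) + (-229.5) + (-85) = -693
Area = |Σ|/2 = 346.5.

346.5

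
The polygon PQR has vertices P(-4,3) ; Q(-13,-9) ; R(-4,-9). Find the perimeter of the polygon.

|PQ| = √((-9)² + (-12)²) = √225 = 15
|QR| = √((9)² + (0)²) = √81 = 9
|RP| = √((0)² + (12)²) = √144 = 12
Perimeter = 15 + 9 + 12 = 36.

36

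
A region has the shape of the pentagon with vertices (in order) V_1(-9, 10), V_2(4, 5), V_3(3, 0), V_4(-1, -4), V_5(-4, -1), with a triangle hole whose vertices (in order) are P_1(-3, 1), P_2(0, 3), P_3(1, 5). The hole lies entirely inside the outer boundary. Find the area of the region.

Outer boundary:
Cross-terms: -85, -15, -12, -15, -49  ⇒  Σ = -176
Area = |Σ|/2 = 88.
Hole:
Apply the surveyor's formula: 2A = Σ (x_i·y_{i+1} − x_{i+1}·y_i), indices taken mod 3.
P_1→P_2: (-3)(3) − (0)(1) = -9
P_2→P_3: (0)(5) − (1)(3) = -3
P_3→P_1: (1)(1) − (-3)(5) = 16
Σ = 4
Area = |Σ|/2 = 2.
Net area = 88 − 2 = 86.

86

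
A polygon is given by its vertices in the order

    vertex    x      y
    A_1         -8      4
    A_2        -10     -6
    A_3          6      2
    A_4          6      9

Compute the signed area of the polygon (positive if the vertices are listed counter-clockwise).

Apply the surveyor's formula: 2A = Σ (x_i·y_{i+1} − x_{i+1}·y_i), indices taken mod 4.
A_1→A_2: (-8)(-6) − (-10)(4) = 88
A_2→A_3: (-10)(2) − (6)(-6) = 16
A_3→A_4: (6)(9) − (6)(2) = 42
A_4→A_1: (6)(4) − (-8)(9) = 96
Σ = 242
Signed area = Σ/2 = 121 (positive ⇒ counter-clockwise traversal).

121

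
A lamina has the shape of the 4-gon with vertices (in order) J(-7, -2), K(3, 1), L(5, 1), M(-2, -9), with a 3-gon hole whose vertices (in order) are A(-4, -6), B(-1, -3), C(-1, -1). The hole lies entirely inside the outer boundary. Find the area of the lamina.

Outer boundary:
Cross-terms: -1, -2, -43, -59  ⇒  Σ = -105
Area = |Σ|/2 = 52.5.
Hole:
Σ = (6) + (-2) + (2) = 6
Area = |Σ|/2 = 3.
Net area = 52.5 − 3 = 49.5.

49.5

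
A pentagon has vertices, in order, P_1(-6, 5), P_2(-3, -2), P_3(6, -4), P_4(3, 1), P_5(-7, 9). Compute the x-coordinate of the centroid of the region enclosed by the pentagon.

-196/183

Apply the surveyor's formula. First the cross-terms c_i = x_i·y_{i+1} − x_{i+1}·y_i:
  27, 24, 18, 34, 19  ⇒  2A = 122, A = 61.
Then Σ (x_i + x_{i+1})·c_i = -392, so x̄ = -392 / (6·61) = -196/183.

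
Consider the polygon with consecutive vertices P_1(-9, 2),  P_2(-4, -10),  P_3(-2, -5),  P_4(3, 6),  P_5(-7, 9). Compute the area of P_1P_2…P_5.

118.5

Apply the shoelace formula: 2A = Σ (x_i·y_{i+1} − x_{i+1}·y_i), indices taken mod 5.
P_1→P_2: (-9)(-10) − (-4)(2) = 98
P_2→P_3: (-4)(-5) − (-2)(-10) = 0
P_3→P_4: (-2)(6) − (3)(-5) = 3
P_4→P_5: (3)(9) − (-7)(6) = 69
P_5→P_1: (-7)(2) − (-9)(9) = 67
Σ = 237
Area = |Σ|/2 = 118.5.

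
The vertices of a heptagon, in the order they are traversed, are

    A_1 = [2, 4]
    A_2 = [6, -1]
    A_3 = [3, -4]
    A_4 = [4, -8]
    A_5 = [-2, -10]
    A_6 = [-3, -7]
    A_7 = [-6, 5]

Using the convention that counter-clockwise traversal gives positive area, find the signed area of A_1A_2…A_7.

-109

Apply Gauss's area formula: 2A = Σ (x_i·y_{i+1} − x_{i+1}·y_i), indices taken mod 7.
Σ = (-26) + (-21) + (-8) + (-56) + (-16) + (-57) + (-34) = -218
Signed area = Σ/2 = -109 (negative ⇒ clockwise traversal).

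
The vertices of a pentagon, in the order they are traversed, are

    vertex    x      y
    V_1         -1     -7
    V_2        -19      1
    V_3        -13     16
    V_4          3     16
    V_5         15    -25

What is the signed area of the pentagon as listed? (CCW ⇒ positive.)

-563

Apply Gauss's area formula: 2A = Σ (x_i·y_{i+1} − x_{i+1}·y_i), indices taken mod 5.
Cross-terms: -134, -291, -256, -315, -130  ⇒  Σ = -1126
Signed area = Σ/2 = -563 (negative ⇒ clockwise traversal).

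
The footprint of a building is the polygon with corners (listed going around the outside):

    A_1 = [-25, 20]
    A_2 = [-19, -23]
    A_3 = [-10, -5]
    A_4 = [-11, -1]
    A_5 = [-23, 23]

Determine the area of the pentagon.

Apply the surveyor's formula: 2A = Σ (x_i·y_{i+1} − x_{i+1}·y_i), indices taken mod 5.
Cross-terms: 955, -135, -45, -276, 115  ⇒  Σ = 614
Area = |Σ|/2 = 307.

307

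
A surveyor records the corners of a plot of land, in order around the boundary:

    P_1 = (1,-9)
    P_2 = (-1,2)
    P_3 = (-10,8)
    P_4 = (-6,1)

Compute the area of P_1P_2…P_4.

48

Apply the shoelace (surveyor's) formula: 2A = Σ (x_i·y_{i+1} − x_{i+1}·y_i), indices taken mod 4.
Cross-terms: -7, 12, 38, 53  ⇒  Σ = 96
Area = |Σ|/2 = 48.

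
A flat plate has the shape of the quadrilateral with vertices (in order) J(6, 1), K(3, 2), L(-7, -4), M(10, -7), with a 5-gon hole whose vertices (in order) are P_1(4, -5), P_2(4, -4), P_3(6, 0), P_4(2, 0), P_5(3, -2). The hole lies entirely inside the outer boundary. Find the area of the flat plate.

Outer boundary:
Apply the shoelace (surveyor's) formula: 2A = Σ (x_i·y_{i+1} − x_{i+1}·y_i), indices taken mod 4.
J→K: (6)(2) − (3)(1) = 9
K→L: (3)(-4) − (-7)(2) = 2
L→M: (-7)(-7) − (10)(-4) = 89
M→J: (10)(1) − (6)(-7) = 52
Σ = 152
Area = |Σ|/2 = 76.
Hole:
Apply the shoelace (surveyor's) formula: 2A = Σ (x_i·y_{i+1} − x_{i+1}·y_i), indices taken mod 5.
Cross-terms: 4, 24, 0, -4, -7  ⇒  Σ = 17
Area = |Σ|/2 = 8.5.
Net area = 76 − 8.5 = 67.5.

67.5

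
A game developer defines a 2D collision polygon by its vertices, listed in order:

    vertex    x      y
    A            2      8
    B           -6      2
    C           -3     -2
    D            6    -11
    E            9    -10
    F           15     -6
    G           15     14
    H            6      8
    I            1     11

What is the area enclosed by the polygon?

315

Apply the surveyor's formula: 2A = Σ (x_i·y_{i+1} − x_{i+1}·y_i), indices taken mod 9.
Σ = (52) + (18) + (45) + (39) + (96) + (300) + (36) + (58) + (-14) = 630
Area = |Σ|/2 = 315.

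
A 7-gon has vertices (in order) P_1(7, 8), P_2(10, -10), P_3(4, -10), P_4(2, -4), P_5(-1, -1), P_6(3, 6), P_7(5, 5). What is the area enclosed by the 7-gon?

Apply the shoelace (surveyor's) formula: 2A = Σ (x_i·y_{i+1} − x_{i+1}·y_i), indices taken mod 7.
Cross-terms: -150, -60, 4, -6, -3, -15, 5  ⇒  Σ = -225
Area = |Σ|/2 = 112.5.

112.5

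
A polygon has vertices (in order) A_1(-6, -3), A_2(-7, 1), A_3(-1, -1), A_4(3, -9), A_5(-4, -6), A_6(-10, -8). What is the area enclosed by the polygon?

Apply Gauss's area formula: 2A = Σ (x_i·y_{i+1} − x_{i+1}·y_i), indices taken mod 6.
Σ = (-27) + (8) + (12) + (-54) + (-28) + (-18) = -107
Area = |Σ|/2 = 53.5.

53.5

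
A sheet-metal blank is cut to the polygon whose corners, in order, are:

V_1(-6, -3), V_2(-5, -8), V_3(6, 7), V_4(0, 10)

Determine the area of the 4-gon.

V_1→V_2: (-6)(-8) − (-5)(-3) = 33
V_2→V_3: (-5)(7) − (6)(-8) = 13
V_3→V_4: (6)(10) − (0)(7) = 60
V_4→V_1: (0)(-3) − (-6)(10) = 60
Σ = 166
Area = |Σ|/2 = 83.

83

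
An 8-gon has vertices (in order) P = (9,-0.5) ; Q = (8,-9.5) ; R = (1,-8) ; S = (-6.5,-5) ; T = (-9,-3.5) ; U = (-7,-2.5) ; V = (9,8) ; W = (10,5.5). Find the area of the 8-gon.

Apply the shoelace formula: 2A = Σ (x_i·y_{i+1} − x_{i+1}·y_i), indices taken mod 8.
Cross-terms: -81.5, -54.5, -57, -22.25, -2, -33.5, -30.5, -54.5  ⇒  Σ = -335.75
Area = |Σ|/2 = 167.875.

167.875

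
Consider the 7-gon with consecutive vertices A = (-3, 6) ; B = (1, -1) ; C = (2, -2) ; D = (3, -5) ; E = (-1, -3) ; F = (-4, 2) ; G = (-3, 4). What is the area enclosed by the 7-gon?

25.5

Cross-terms: -3, 0, -4, -14, -14, -10, -6  ⇒  Σ = -51
Area = |Σ|/2 = 25.5.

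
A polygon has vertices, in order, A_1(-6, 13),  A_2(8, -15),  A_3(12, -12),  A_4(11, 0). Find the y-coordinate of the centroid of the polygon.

Apply the shoelace formula. First the cross-terms c_i = x_i·y_{i+1} − x_{i+1}·y_i:
  -14, 84, 132, 143  ⇒  2A = 345, A = 172.5.
Then Σ (y_i + y_{i+1})·c_i = -1965, so ȳ = -1965 / (6·172.5) = -131/69.

-131/69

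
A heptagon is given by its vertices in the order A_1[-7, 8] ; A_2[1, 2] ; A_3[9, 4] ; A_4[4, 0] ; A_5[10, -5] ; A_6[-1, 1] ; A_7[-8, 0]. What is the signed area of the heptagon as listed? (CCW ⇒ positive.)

Apply the surveyor's formula: 2A = Σ (x_i·y_{i+1} − x_{i+1}·y_i), indices taken mod 7.
Cross-terms: -22, -14, -16, -20, 5, 8, -64  ⇒  Σ = -123
Signed area = Σ/2 = -61.5 (negative ⇒ clockwise traversal).

-61.5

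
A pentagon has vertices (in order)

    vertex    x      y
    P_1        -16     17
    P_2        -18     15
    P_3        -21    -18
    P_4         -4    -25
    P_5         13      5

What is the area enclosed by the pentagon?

Apply the shoelace formula: 2A = Σ (x_i·y_{i+1} − x_{i+1}·y_i), indices taken mod 5.
Cross-terms: 66, 639, 453, 305, 301  ⇒  Σ = 1764
Area = |Σ|/2 = 882.

882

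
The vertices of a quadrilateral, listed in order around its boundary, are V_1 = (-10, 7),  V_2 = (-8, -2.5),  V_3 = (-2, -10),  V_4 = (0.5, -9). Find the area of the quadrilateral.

46.25

Apply Gauss's area formula: 2A = Σ (x_i·y_{i+1} − x_{i+1}·y_i), indices taken mod 4.
Σ = (81) + (75) + (23) + (-86.5) = 92.5
Area = |Σ|/2 = 46.25.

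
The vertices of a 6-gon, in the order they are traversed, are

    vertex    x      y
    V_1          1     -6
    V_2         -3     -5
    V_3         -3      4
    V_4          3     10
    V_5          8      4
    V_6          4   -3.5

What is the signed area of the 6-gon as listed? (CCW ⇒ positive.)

-112.25

Apply the shoelace (surveyor's) formula: 2A = Σ (x_i·y_{i+1} − x_{i+1}·y_i), indices taken mod 6.
Σ = (-23) + (-27) + (-42) + (-68) + (-44) + (-20.5) = -224.5
Signed area = Σ/2 = -112.25 (negative ⇒ clockwise traversal).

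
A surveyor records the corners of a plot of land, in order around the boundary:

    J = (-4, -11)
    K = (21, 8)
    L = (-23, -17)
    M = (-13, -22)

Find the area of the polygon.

Apply the surveyor's formula: 2A = Σ (x_i·y_{i+1} − x_{i+1}·y_i), indices taken mod 4.
Cross-terms: 199, -173, 285, 55  ⇒  Σ = 366
Area = |Σ|/2 = 183.

183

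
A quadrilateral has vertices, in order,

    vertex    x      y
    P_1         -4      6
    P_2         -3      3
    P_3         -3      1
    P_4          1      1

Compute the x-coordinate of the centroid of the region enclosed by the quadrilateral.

-50/27

Apply the surveyor's formula. First the cross-terms c_i = x_i·y_{i+1} − x_{i+1}·y_i:
  6, 6, -4, 10  ⇒  2A = 18, A = 9.
Then Σ (x_i + x_{i+1})·c_i = -100, so x̄ = -100 / (6·9) = -50/27.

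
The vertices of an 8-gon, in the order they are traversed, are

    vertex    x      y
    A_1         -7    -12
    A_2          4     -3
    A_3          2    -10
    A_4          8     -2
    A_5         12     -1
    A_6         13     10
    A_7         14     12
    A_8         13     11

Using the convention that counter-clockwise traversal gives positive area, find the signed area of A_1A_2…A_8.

97.5

Σ = (69) + (-34) + (76) + (16) + (133) + (16) + (-2) + (-79) = 195
Signed area = Σ/2 = 97.5 (positive ⇒ counter-clockwise traversal).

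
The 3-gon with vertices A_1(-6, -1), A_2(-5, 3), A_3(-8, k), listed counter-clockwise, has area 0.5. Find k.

Write out the shoelace sum; only the two edges meeting at A_3 involve k:
2·Area = [((-5)·k − (-8)·3) + ((-8)·(-1) − (-6)·k)] + -23
       = 1·k + 9 = 1
⇒ k = -8.

-8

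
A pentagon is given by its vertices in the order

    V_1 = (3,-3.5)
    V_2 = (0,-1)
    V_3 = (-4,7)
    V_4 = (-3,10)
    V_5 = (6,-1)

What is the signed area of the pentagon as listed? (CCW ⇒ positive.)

-50.5

Σ = (-3) + (-4) + (-19) + (-57) + (-18) = -101
Signed area = Σ/2 = -50.5 (negative ⇒ clockwise traversal).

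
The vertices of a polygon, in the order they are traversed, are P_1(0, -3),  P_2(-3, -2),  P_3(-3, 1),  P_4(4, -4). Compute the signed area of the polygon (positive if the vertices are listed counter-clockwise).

-11

Apply the surveyor's formula: 2A = Σ (x_i·y_{i+1} − x_{i+1}·y_i), indices taken mod 4.
Σ = (-9) + (-9) + (8) + (-12) = -22
Signed area = Σ/2 = -11 (negative ⇒ clockwise traversal).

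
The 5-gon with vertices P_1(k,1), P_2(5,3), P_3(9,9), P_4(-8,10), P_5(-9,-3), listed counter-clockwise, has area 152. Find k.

4

The doubled signed area Σ (x_i y_{i+1} − x_{i+1} y_i) is linear in k.
With k=0 it equals 280; the coefficient of k is 6 (from the two edges through P_1).
So 6·k + 280 = 2·152 = 304 ⇒ k = 4.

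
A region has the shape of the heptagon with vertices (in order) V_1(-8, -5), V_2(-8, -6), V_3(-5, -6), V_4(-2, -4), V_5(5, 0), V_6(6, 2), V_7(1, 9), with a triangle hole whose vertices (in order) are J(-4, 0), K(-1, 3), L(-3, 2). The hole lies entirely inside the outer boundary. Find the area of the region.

90

Outer boundary:
V_1→V_2: (-8)(-6) − (-8)(-5) = 8
V_2→V_3: (-8)(-6) − (-5)(-6) = 18
V_3→V_4: (-5)(-4) − (-2)(-6) = 8
V_4→V_5: (-2)(0) − (5)(-4) = 20
V_5→V_6: (5)(2) − (6)(0) = 10
V_6→V_7: (6)(9) − (1)(2) = 52
V_7→V_1: (1)(-5) − (-8)(9) = 67
Σ = 183
Area = |Σ|/2 = 91.5.
Hole:
Apply the shoelace formula: 2A = Σ (x_i·y_{i+1} − x_{i+1}·y_i), indices taken mod 3.
Σ = (-12) + (7) + (8) = 3
Area = |Σ|/2 = 1.5.
Net area = 91.5 − 1.5 = 90.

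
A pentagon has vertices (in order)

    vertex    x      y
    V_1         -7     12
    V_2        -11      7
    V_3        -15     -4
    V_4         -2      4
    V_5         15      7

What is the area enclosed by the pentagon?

159.5

Apply the surveyor's formula: 2A = Σ (x_i·y_{i+1} − x_{i+1}·y_i), indices taken mod 5.
Σ = (83) + (149) + (-68) + (-74) + (229) = 319
Area = |Σ|/2 = 159.5.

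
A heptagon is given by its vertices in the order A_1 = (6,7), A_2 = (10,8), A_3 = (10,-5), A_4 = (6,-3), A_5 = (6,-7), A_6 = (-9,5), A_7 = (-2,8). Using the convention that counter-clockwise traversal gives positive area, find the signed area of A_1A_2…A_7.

Apply the shoelace formula: 2A = Σ (x_i·y_{i+1} − x_{i+1}·y_i), indices taken mod 7.
A_1→A_2: (6)(8) − (10)(7) = -22
A_2→A_3: (10)(-5) − (10)(8) = -130
A_3→A_4: (10)(-3) − (6)(-5) = 0
A_4→A_5: (6)(-7) − (6)(-3) = -24
A_5→A_6: (6)(5) − (-9)(-7) = -33
A_6→A_7: (-9)(8) − (-2)(5) = -62
A_7→A_1: (-2)(7) − (6)(8) = -62
Σ = -333
Signed area = Σ/2 = -166.5 (negative ⇒ clockwise traversal).

-166.5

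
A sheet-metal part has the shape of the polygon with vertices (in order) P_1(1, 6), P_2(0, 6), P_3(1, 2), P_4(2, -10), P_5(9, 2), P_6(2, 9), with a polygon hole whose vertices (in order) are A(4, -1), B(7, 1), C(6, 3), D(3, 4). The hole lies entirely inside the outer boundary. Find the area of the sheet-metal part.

Outer boundary:
Σ = (6) + (-6) + (-14) + (94) + (77) + (3) = 160
Area = |Σ|/2 = 80.
Hole:
Apply the shoelace (surveyor's) formula: 2A = Σ (x_i·y_{i+1} − x_{i+1}·y_i), indices taken mod 4.
Σ = (11) + (15) + (15) + (-19) = 22
Area = |Σ|/2 = 11.
Net area = 80 − 11 = 69.

69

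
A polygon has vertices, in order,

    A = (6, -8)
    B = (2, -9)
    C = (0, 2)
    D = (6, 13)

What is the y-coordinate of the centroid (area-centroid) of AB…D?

16/43

Apply the shoelace (surveyor's) formula. First the cross-terms c_i = x_i·y_{i+1} − x_{i+1}·y_i:
  -38, 4, -12, -126  ⇒  2A = -172, A = -86.
Then Σ (y_i + y_{i+1})·c_i = -192, so ȳ = -192 / (6·(-86)) = 16/43.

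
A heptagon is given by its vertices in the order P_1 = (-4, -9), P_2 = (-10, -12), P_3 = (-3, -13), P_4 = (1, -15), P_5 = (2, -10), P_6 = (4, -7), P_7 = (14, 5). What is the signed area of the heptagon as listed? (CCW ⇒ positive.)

Apply Gauss's area formula: 2A = Σ (x_i·y_{i+1} − x_{i+1}·y_i), indices taken mod 7.
P_1→P_2: (-4)(-12) − (-10)(-9) = -42
P_2→P_3: (-10)(-13) − (-3)(-12) = 94
P_3→P_4: (-3)(-15) − (1)(-13) = 58
P_4→P_5: (1)(-10) − (2)(-15) = 20
P_5→P_6: (2)(-7) − (4)(-10) = 26
P_6→P_7: (4)(5) − (14)(-7) = 118
P_7→P_1: (14)(-9) − (-4)(5) = -106
Σ = 168
Signed area = Σ/2 = 84 (positive ⇒ counter-clockwise traversal).

84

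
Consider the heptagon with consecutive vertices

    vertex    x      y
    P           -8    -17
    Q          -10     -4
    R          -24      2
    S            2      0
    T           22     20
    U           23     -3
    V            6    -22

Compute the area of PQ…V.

755

Apply the shoelace (surveyor's) formula: 2A = Σ (x_i·y_{i+1} − x_{i+1}·y_i), indices taken mod 7.
Σ = (-138) + (-116) + (-4) + (40) + (-526) + (-488) + (-278) = -1510
Area = |Σ|/2 = 755.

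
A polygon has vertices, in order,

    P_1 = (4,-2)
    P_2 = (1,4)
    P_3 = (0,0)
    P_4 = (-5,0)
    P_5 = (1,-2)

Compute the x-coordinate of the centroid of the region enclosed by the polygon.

40/51

Apply the shoelace formula. First the cross-terms c_i = x_i·y_{i+1} − x_{i+1}·y_i:
  18, 0, 0, 10, 6  ⇒  2A = 34, A = 17.
Then Σ (x_i + x_{i+1})·c_i = 80, so x̄ = 80 / (6·17) = 40/51.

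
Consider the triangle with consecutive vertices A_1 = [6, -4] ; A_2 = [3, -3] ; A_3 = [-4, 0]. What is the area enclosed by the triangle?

Apply the surveyor's formula: 2A = Σ (x_i·y_{i+1} − x_{i+1}·y_i), indices taken mod 3.
A_1→A_2: (6)(-3) − (3)(-4) = -6
A_2→A_3: (3)(0) − (-4)(-3) = -12
A_3→A_1: (-4)(-4) − (6)(0) = 16
Σ = -2
Area = |Σ|/2 = 1.

1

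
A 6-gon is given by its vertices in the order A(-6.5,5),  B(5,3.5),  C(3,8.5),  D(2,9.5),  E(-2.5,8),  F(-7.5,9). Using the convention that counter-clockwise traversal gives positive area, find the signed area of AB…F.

A→B: (-6.5)(3.5) − (5)(5) = -47.75
B→C: (5)(8.5) − (3)(3.5) = 32
C→D: (3)(9.5) − (2)(8.5) = 11.5
D→E: (2)(8) − (-2.5)(9.5) = 39.75
E→F: (-2.5)(9) − (-7.5)(8) = 37.5
F→A: (-7.5)(5) − (-6.5)(9) = 21
Σ = 94
Signed area = Σ/2 = 47 (positive ⇒ counter-clockwise traversal).

47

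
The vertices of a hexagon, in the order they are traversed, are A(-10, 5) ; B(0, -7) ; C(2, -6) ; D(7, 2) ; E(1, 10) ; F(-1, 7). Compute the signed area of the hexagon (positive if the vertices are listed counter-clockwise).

140

Apply the shoelace formula: 2A = Σ (x_i·y_{i+1} − x_{i+1}·y_i), indices taken mod 6.
Cross-terms: 70, 14, 46, 68, 17, 65  ⇒  Σ = 280
Signed area = Σ/2 = 140 (positive ⇒ counter-clockwise traversal).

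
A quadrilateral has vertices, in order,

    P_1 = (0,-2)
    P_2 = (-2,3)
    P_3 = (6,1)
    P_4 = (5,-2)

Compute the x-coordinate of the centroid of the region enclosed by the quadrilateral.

Apply the surveyor's formula. First the cross-terms c_i = x_i·y_{i+1} − x_{i+1}·y_i:
  -4, -20, -17, -10  ⇒  2A = -51, A = -25.5.
Then Σ (x_i + x_{i+1})·c_i = -309, so x̄ = -309 / (6·(-25.5)) = 103/51.

103/51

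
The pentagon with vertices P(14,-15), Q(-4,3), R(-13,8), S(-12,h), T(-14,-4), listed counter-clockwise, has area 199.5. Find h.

Write out the shoelace sum; only the two edges meeting at S involve h:
2·Area = [((-13)·h − (-12)·8) + ((-12)·(-4) − (-14)·h)] + 255
       = 1·h + 399 = 399
⇒ h = 0.

0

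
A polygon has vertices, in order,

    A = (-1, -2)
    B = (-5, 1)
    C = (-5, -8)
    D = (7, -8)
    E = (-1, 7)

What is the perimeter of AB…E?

|AB| = √((-4)² + (3)²) = √25 = 5
|BC| = √((0)² + (-9)²) = √81 = 9
|CD| = √((12)² + (0)²) = √144 = 12
|DE| = √((-8)² + (15)²) = √289 = 17
|EA| = √((0)² + (-9)²) = √81 = 9
Perimeter = 5 + 9 + 12 + 17 + 9 = 52.

52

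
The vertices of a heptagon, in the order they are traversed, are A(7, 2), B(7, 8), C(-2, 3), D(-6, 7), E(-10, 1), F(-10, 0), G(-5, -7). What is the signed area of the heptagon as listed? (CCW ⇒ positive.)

A→B: (7)(8) − (7)(2) = 42
B→C: (7)(3) − (-2)(8) = 37
C→D: (-2)(7) − (-6)(3) = 4
D→E: (-6)(1) − (-10)(7) = 64
E→F: (-10)(0) − (-10)(1) = 10
F→G: (-10)(-7) − (-5)(0) = 70
G→A: (-5)(2) − (7)(-7) = 39
Σ = 266
Signed area = Σ/2 = 133 (positive ⇒ counter-clockwise traversal).

133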